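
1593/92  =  1593/92 = 17.32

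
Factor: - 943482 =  - 2^1*3^1 * 157247^1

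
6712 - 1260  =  5452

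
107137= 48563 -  - 58574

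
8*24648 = 197184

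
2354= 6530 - 4176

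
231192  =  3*77064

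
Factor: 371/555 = 3^(-1) * 5^( - 1 )* 7^1*37^(-1)*53^1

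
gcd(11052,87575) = 1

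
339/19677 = 113/6559 = 0.02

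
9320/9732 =2330/2433 = 0.96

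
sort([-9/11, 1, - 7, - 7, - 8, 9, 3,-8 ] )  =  [ - 8, - 8, - 7, - 7, - 9/11, 1,  3 , 9]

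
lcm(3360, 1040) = 43680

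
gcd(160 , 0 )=160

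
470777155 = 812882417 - 342105262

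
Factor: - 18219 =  - 3^1*6073^1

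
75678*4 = 302712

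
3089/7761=3089/7761 = 0.40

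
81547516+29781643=111329159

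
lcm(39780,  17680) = 159120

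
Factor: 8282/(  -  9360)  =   - 2^( - 3)*3^( - 2 )*5^( - 1)*13^( - 1)* 41^1*101^1 = - 4141/4680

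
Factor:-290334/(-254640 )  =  2^( - 3 )*5^( - 1)*11^1*53^1 * 83^1*1061^( - 1 ) = 48389/42440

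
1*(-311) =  - 311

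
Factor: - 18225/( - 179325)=81/797 = 3^4*797^( - 1)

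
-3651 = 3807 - 7458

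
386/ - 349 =-386/349 =- 1.11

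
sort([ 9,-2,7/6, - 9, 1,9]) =[ - 9  , - 2,1,7/6, 9,9 ] 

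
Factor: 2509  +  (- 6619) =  - 2^1*3^1*5^1 *137^1 = - 4110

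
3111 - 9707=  - 6596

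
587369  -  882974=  - 295605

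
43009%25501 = 17508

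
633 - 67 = 566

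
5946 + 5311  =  11257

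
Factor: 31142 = 2^1 * 23^1 * 677^1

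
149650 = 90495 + 59155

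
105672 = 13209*8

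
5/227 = 5/227 =0.02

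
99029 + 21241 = 120270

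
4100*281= 1152100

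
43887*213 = 9347931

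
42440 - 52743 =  - 10303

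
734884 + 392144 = 1127028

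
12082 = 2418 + 9664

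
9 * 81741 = 735669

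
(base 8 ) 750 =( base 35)DX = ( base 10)488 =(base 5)3423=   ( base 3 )200002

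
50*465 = 23250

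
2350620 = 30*78354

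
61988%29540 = 2908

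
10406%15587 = 10406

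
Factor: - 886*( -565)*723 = 2^1 * 3^1 *5^1*113^1*241^1*443^1 = 361926570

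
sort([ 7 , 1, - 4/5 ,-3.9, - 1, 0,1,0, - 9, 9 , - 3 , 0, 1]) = [ - 9, - 3.9, - 3, - 1, - 4/5, 0, 0, 0,1,1 , 1,7, 9]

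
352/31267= 352/31267 = 0.01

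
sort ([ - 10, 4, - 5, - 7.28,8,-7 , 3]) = [ - 10, - 7.28,-7,- 5, 3,4,  8 ]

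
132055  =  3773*35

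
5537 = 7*791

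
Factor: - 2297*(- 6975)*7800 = 124968285000 = 2^3 * 3^3*5^4*13^1*31^1*2297^1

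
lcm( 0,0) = 0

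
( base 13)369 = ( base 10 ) 594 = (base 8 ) 1122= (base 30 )jo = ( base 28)L6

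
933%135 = 123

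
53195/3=53195/3 = 17731.67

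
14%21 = 14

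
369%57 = 27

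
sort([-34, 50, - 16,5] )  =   [ - 34, - 16 , 5, 50]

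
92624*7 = 648368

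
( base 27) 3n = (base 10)104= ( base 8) 150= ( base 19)59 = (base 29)3h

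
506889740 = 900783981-393894241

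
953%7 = 1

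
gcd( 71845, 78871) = 1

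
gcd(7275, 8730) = 1455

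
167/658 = 167/658 = 0.25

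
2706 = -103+2809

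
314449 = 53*5933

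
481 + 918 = 1399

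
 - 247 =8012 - 8259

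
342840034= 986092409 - 643252375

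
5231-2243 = 2988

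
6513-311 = 6202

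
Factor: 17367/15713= 21/19 =3^1*7^1*19^( - 1 ) 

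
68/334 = 34/167 = 0.20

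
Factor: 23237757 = 3^2*2581973^1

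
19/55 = 19/55 = 0.35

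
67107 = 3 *22369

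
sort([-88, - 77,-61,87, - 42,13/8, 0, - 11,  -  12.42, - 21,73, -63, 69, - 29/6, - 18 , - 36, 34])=[ - 88, - 77 , - 63, - 61, - 42 , -36,-21,-18, -12.42, - 11,-29/6,0, 13/8,  34, 69 , 73,87 ]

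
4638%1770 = 1098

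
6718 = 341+6377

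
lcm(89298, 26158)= 2589642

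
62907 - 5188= 57719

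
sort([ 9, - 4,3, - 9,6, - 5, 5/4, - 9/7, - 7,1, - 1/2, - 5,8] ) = [ - 9,  -  7, - 5 ,- 5, - 4, - 9/7, - 1/2 , 1, 5/4,3,6, 8,  9]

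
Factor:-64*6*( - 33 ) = 2^7* 3^2*11^1 = 12672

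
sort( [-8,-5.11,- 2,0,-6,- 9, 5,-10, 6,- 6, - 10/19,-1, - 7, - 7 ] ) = [ - 10,-9, - 8  , - 7, - 7, - 6, - 6 , - 5.11, -2, - 1 ,  -  10/19,  0, 5,6 ] 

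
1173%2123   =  1173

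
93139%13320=13219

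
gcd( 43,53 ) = 1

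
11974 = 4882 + 7092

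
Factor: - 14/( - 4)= 7/2= 2^ ( - 1) * 7^1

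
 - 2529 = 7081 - 9610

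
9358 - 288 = 9070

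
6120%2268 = 1584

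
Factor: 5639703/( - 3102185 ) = - 3^1*5^( - 1 )*  620437^( - 1 )*1879901^1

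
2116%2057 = 59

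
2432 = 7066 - 4634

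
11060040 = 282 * 39220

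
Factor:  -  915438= - 2^1*3^1  *271^1*563^1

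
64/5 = 64/5 = 12.80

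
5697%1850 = 147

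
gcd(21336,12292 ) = 28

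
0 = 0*71458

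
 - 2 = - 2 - 0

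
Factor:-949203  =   - 3^2*105467^1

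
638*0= 0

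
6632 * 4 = 26528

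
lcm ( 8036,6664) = 273224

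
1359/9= 151= 151.00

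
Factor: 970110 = 2^1*3^3*5^1* 3593^1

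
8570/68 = 126 + 1/34 = 126.03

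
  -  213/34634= -1 + 34421/34634 = -0.01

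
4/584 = 1/146  =  0.01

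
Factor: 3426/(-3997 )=-2^1 *3^1*7^( -1)=- 6/7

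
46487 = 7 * 6641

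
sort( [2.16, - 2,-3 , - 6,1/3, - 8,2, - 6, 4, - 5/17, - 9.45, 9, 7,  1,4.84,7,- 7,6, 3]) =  [ -9.45, - 8,-7, - 6, - 6,  -  3, - 2 , - 5/17 , 1/3,1,  2, 2.16,  3,4,4.84 , 6,7,7,9 ] 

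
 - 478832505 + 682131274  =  203298769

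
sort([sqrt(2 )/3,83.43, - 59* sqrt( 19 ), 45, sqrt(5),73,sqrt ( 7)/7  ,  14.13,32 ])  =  [ - 59*sqrt(19 ), sqrt(7)/7,sqrt( 2 )/3, sqrt(5), 14.13, 32,  45,73,83.43]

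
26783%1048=583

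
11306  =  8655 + 2651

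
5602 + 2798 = 8400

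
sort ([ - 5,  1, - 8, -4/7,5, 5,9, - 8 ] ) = [ - 8,- 8, - 5, - 4/7, 1,5,5 , 9]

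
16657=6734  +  9923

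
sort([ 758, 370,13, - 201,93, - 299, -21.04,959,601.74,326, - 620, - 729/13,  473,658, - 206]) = [ - 620,-299,  -  206, - 201, - 729/13 ,-21.04,13,  93, 326, 370, 473,601.74, 658,758,959 ] 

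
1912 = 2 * 956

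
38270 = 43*890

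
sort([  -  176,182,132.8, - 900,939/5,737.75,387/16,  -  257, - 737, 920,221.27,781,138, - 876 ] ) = [ -900, - 876, - 737,-257,  -  176,387/16, 132.8, 138, 182,939/5 , 221.27,737.75,781,  920 ]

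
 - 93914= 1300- 95214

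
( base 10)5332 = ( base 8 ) 12324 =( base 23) a1j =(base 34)4ks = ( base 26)7N2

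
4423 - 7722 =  - 3299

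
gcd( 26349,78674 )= 1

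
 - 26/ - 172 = 13/86 =0.15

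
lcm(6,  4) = 12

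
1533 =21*73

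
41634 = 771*54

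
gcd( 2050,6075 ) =25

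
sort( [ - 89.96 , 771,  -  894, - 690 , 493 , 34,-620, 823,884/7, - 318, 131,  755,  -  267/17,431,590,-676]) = [ - 894, - 690, - 676, - 620, - 318,-89.96, - 267/17,34 , 884/7,131, 431,493,590, 755, 771,823]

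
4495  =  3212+1283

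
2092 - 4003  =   - 1911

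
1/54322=1/54322  =  0.00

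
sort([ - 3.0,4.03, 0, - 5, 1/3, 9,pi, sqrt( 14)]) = [ - 5, - 3.0,0,1/3,pi,sqrt(14 ),4.03,  9 ] 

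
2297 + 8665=10962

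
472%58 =8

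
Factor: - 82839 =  - 3^1*53^1*521^1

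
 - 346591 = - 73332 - 273259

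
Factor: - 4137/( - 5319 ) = 3^(-2 )*7^1  =  7/9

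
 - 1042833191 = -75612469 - 967220722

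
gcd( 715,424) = 1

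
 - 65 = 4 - 69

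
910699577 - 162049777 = 748649800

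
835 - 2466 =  - 1631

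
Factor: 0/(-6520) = 0 = 0^1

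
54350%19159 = 16032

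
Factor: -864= - 2^5*3^3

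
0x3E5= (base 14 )513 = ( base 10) 997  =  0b1111100101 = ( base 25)1EM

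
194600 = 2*97300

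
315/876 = 105/292 = 0.36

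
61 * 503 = 30683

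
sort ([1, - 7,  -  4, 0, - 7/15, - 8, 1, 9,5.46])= [ - 8, - 7, - 4,- 7/15, 0, 1, 1, 5.46, 9 ]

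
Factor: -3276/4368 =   -  3/4 = - 2^( - 2 )*3^1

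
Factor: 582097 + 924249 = 2^1*107^1 * 7039^1 = 1506346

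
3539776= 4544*779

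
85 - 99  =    -  14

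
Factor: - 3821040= -2^4*3^3*5^1 * 29^1*61^1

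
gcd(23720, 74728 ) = 8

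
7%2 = 1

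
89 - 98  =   - 9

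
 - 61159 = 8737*( - 7 ) 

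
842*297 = 250074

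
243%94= 55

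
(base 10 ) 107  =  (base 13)83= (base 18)5H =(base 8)153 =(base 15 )72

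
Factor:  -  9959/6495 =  - 23/15=- 3^( - 1 )*5^( - 1)*23^1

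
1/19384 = 1/19384 = 0.00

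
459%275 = 184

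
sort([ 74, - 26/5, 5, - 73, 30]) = [ - 73,-26/5,5, 30, 74 ]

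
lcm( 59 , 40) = 2360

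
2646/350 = 189/25 = 7.56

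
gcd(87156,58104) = 29052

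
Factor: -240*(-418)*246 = 24678720 = 2^6* 3^2*5^1*11^1*19^1*41^1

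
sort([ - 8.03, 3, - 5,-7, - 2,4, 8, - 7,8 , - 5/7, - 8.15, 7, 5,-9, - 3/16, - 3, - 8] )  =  [ - 9, - 8.15, - 8.03 , - 8, - 7, - 7, - 5, - 3, - 2,  -  5/7, - 3/16, 3, 4, 5 , 7,8, 8]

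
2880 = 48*60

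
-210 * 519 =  - 108990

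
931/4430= 931/4430 =0.21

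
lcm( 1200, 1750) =42000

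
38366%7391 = 1411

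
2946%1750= 1196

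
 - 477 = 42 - 519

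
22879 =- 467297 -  - 490176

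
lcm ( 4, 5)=20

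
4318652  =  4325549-6897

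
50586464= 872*58012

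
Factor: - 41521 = - 41521^1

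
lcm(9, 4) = 36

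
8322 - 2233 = 6089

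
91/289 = 91/289 = 0.31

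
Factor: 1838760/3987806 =919380/1993903 = 2^2*3^1*5^1 *7^1*11^1*199^1*229^(-1)*8707^( - 1)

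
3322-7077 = -3755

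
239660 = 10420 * 23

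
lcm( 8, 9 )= 72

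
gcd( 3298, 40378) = 2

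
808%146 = 78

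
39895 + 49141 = 89036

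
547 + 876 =1423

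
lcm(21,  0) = 0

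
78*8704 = 678912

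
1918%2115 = 1918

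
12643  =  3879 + 8764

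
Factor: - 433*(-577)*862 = 215362942 = 2^1*431^1*433^1*577^1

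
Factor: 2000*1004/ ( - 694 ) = -2^5*5^3 *251^1*347^( - 1) = -  1004000/347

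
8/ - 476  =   -2/119 = - 0.02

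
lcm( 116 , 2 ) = 116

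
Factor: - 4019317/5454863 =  - 19^1*173^( - 1)*31531^( - 1 )*211543^1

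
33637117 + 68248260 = 101885377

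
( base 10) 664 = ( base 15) 2E4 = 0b1010011000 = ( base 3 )220121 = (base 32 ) KO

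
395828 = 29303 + 366525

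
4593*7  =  32151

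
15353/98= 15353/98 = 156.66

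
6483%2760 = 963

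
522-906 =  - 384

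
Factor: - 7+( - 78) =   -  5^1*17^1 = - 85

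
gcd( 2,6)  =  2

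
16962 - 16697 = 265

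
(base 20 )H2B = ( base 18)132b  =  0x1ac3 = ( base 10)6851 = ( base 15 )206b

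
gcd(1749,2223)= 3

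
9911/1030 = 9911/1030=9.62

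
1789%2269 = 1789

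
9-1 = 8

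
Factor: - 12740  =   - 2^2*5^1 * 7^2*13^1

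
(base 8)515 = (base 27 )C9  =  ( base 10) 333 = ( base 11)283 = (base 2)101001101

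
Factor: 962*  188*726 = 2^4 * 3^1*11^2*13^1*37^1 * 47^1 = 131301456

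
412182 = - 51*( - 8082) 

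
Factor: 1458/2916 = 2^ ( - 1) = 1/2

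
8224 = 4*2056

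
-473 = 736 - 1209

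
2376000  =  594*4000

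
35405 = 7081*5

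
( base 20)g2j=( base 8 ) 14473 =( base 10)6459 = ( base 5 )201314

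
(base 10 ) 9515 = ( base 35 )7qu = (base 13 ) 443c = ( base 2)10010100101011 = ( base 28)C3N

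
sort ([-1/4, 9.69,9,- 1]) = [ - 1, -1/4,9,9.69] 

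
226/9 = 25 + 1/9 = 25.11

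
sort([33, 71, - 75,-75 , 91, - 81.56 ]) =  [  -  81.56 , -75, - 75, 33, 71, 91 ] 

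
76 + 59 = 135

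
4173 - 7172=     -  2999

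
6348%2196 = 1956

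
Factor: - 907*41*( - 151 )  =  5615237 = 41^1*151^1*907^1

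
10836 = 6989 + 3847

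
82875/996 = 27625/332 = 83.21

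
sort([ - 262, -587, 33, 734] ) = [ - 587, -262, 33, 734] 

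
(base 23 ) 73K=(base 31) 3TA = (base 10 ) 3792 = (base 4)323100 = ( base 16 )ed0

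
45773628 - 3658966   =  42114662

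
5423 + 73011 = 78434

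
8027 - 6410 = 1617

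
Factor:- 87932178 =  - 2^1*3^2*89^1*131^1*419^1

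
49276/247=49276/247 = 199.50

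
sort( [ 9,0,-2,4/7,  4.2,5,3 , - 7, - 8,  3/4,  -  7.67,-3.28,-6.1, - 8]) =[-8, - 8,- 7.67,  -  7 , - 6.1, -3.28, - 2,0,4/7, 3/4, 3,4.2,5,9 ]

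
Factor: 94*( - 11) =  - 1034= - 2^1 *11^1*47^1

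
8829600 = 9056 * 975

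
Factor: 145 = 5^1*29^1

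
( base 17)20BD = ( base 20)1516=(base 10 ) 10026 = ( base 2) 10011100101010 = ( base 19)18ed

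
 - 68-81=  - 149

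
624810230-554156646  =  70653584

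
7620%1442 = 410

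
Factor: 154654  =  2^1*53^1*1459^1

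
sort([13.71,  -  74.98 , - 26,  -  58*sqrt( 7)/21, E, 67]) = [ - 74.98, - 26, - 58* sqrt( 7 ) /21, E, 13.71 , 67] 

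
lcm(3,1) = 3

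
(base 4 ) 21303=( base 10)627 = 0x273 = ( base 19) 1e0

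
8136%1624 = 16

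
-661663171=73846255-735509426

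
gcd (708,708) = 708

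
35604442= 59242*601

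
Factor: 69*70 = 2^1*3^1*5^1*7^1*23^1 = 4830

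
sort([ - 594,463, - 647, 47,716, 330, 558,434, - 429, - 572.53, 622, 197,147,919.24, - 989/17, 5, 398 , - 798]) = [- 798, - 647, - 594, - 572.53, - 429, - 989/17 , 5, 47,  147, 197,330,398,434, 463, 558,622,716,919.24]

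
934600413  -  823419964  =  111180449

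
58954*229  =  13500466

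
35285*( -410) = - 14466850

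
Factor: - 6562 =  - 2^1*17^1*193^1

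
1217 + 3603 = 4820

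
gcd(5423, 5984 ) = 187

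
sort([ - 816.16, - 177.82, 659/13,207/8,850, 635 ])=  [ -816.16, - 177.82,207/8, 659/13,635,850 ] 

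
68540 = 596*115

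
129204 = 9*14356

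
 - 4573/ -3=4573/3 = 1524.33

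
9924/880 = 11 + 61/220 = 11.28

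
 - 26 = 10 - 36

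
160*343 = 54880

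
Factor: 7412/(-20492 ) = -17^1*47^(-1) = - 17/47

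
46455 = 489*95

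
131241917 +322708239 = 453950156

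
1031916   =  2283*452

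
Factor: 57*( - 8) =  - 2^3 *3^1*19^1 = - 456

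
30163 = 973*31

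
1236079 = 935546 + 300533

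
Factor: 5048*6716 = 2^5*23^1*73^1*631^1 = 33902368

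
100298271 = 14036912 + 86261359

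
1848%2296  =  1848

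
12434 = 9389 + 3045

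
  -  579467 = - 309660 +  - 269807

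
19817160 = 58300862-38483702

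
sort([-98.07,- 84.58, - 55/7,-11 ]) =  [  -  98.07, - 84.58, -11, - 55/7] 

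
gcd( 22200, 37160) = 40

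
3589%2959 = 630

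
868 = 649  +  219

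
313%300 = 13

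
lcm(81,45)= 405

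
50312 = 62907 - 12595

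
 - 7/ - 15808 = 7/15808=0.00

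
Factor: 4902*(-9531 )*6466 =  - 2^2*3^4*19^1*43^1*53^1*61^1*353^1 = - 302097740292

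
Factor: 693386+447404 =2^1*5^1*7^1*43^1*379^1 = 1140790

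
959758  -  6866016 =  - 5906258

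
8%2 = 0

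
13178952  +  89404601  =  102583553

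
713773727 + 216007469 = 929781196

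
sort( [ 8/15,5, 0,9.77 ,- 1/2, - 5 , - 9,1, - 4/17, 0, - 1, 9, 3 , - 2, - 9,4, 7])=[ - 9,- 9, - 5, - 2 ,-1, - 1/2, - 4/17, 0, 0, 8/15, 1,3,  4,5,7, 9 , 9.77]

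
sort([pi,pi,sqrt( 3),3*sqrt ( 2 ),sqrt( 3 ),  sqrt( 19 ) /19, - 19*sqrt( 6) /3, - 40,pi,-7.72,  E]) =[- 40, - 19*sqrt(6) /3, - 7.72,sqrt(19)/19 , sqrt( 3),  sqrt(3),E , pi, pi,pi, 3*sqrt( 2) ]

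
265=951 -686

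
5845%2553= 739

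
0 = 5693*0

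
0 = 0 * 611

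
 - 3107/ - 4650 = 3107/4650= 0.67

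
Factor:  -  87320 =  - 2^3*5^1*37^1*59^1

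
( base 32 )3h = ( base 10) 113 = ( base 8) 161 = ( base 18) 65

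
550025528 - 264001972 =286023556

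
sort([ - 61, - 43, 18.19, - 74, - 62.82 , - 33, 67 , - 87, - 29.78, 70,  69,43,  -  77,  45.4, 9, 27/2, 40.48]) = [ - 87, - 77, - 74, - 62.82, - 61, - 43, - 33, - 29.78, 9, 27/2,18.19, 40.48 , 43,45.4,67 , 69, 70]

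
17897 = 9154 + 8743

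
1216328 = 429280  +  787048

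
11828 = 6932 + 4896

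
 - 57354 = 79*(-726)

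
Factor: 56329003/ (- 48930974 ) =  - 2^( - 1 )*103^( - 1) * 149^1*173^( - 1) *257^1*1373^( - 1 )*1471^1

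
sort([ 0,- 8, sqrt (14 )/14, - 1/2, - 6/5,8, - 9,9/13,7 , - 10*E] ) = [ - 10 * E, - 9, - 8, - 6/5,  -  1/2,0,sqrt( 14 ) /14,9/13,7,8]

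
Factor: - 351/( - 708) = 2^( - 2 )*3^2*13^1*59^ ( - 1 )= 117/236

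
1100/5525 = 44/221 = 0.20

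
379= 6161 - 5782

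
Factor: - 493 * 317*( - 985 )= 5^1*17^1*29^1 * 197^1*317^1 = 153936785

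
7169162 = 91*78782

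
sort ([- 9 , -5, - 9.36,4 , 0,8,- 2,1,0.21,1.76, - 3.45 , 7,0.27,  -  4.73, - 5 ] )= [ - 9.36, - 9,- 5, - 5 ,  -  4.73,  -  3.45,-2,0,0.21,0.27,1,1.76,4,7,8]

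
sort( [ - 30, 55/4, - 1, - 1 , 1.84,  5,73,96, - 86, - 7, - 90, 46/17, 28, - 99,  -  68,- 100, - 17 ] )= [ - 100, - 99,-90, - 86, - 68,-30,- 17, - 7, - 1,-1, 1.84,46/17,5,55/4,  28, 73,96]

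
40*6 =240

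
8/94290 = 4/47145 = 0.00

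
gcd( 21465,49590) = 45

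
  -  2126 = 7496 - 9622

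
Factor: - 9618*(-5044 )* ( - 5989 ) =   -  2^3*3^1*7^1 * 13^1*53^1*97^1*113^1 *229^1 = -290545506888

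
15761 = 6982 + 8779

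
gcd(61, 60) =1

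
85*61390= 5218150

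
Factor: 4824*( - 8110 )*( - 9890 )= 386922909600 = 2^5 * 3^2 *5^2*23^1*43^1*67^1*811^1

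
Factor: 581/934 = 2^( - 1)*7^1* 83^1*467^( - 1)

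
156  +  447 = 603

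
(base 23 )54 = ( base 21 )5e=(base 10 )119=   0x77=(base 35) 3E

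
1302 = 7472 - 6170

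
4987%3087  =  1900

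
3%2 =1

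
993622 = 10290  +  983332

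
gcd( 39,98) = 1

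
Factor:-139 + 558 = 419^1= 419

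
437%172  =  93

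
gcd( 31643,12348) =1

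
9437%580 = 157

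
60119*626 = 37634494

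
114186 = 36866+77320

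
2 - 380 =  - 378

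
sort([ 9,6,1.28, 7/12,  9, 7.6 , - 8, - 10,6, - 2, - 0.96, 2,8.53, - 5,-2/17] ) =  [ - 10,-8,-5 , - 2,  -  0.96,-2/17,  7/12,1.28,2,6,6,7.6, 8.53,9 , 9 ] 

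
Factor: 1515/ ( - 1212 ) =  - 5/4 = - 2^(-2 )*5^1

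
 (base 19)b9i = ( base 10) 4160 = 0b1000001000000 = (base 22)8D2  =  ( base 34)3KC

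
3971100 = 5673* 700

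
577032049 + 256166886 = 833198935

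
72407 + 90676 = 163083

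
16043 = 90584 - 74541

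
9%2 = 1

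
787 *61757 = 48602759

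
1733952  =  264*6568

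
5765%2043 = 1679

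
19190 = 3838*5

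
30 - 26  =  4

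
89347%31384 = 26579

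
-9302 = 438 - 9740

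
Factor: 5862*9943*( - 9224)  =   - 537628827984= -2^4*3^1 * 61^1*163^1*977^1*1153^1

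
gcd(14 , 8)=2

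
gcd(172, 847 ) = 1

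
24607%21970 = 2637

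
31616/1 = 31616 = 31616.00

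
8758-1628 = 7130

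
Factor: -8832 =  - 2^7*3^1*23^1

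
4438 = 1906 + 2532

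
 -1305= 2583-3888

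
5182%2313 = 556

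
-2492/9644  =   - 1 + 1788/2411 = - 0.26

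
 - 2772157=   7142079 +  - 9914236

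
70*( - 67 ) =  - 4690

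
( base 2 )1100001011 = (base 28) RN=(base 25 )164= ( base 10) 779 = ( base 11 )649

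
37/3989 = 37/3989=0.01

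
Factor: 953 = 953^1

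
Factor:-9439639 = -11^1*858149^1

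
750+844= 1594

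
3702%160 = 22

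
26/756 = 13/378 = 0.03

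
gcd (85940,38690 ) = 10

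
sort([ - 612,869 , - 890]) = [ - 890, - 612,869 ] 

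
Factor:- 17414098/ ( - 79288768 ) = 669773/3049568 = 2^( - 5)*13^1*157^(-1) * 607^( - 1 ) * 51521^1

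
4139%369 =80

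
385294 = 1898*203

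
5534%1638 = 620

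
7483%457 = 171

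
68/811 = 68/811 = 0.08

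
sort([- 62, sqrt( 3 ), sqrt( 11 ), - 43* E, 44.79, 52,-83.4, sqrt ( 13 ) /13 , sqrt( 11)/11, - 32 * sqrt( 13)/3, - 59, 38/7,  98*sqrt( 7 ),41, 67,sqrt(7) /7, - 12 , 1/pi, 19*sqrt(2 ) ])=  [  -  43*E, - 83.4, - 62, - 59, - 32*sqrt( 13)/3, - 12, sqrt (13 ) /13,sqrt ( 11)/11,  1/pi, sqrt( 7)/7,sqrt( 3), sqrt( 11 ), 38/7,19*sqrt( 2 ),  41,44.79,52, 67, 98*sqrt( 7 ) ]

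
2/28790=1/14395 = 0.00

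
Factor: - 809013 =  - 3^1*17^1* 29^1*547^1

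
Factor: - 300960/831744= - 55/152 = - 2^(- 3)*5^1*11^1 *19^( - 1)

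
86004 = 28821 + 57183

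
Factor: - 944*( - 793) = 748592 = 2^4*13^1*59^1*61^1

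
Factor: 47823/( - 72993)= - 19^1*29^( - 1)= - 19/29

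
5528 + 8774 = 14302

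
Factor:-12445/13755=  - 3^( - 1)*7^( - 1) *19^1 = - 19/21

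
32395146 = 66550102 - 34154956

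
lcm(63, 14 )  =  126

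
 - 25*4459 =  - 111475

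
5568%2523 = 522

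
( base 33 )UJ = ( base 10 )1009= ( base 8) 1761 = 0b1111110001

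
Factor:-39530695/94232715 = - 7906139/18846543 = -3^( - 1 )*17^1*31^( - 1)*191^( - 1) * 1061^(-1)*465067^1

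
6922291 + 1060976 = 7983267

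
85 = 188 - 103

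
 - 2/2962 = - 1/1481 = - 0.00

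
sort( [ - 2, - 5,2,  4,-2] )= [-5, - 2, - 2,2,4 ]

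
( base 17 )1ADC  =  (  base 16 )1f64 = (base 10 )8036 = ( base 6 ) 101112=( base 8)17544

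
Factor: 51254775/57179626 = 2^ ( - 1 )*3^5*5^2*7^(-1 ) *11^1* 13^1*19^( - 1)*59^1 * 103^( - 1 )*2087^ ( - 1)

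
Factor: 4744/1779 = 2^3*3^( - 1) = 8/3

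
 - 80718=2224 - 82942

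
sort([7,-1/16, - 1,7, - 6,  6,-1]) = [ - 6,  -  1, - 1, - 1/16, 6, 7, 7]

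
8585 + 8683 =17268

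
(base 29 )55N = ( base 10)4373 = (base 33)40H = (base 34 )3ql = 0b1000100010101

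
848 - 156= 692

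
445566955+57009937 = 502576892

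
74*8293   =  613682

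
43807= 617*71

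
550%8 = 6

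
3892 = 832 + 3060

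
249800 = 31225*8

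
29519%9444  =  1187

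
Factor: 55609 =55609^1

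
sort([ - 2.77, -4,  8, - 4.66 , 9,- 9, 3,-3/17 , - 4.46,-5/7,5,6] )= [-9, - 4.66, -4.46,-4, - 2.77,-5/7,-3/17,3,  5,6,8,  9] 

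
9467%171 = 62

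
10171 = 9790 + 381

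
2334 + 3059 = 5393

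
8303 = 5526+2777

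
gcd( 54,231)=3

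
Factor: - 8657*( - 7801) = 67533257 = 11^1*29^1 * 269^1 * 787^1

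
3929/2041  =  3929/2041 = 1.93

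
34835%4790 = 1305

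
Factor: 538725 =3^1*5^2*11^1*653^1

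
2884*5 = 14420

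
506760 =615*824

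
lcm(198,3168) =3168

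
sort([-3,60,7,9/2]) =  [- 3,9/2 , 7,60]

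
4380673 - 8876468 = -4495795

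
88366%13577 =6904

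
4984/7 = 712 = 712.00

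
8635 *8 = 69080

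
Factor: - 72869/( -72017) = 11^(-1 )*6547^ (  -  1)*72869^1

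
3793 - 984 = 2809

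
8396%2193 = 1817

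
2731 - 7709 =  - 4978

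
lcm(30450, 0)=0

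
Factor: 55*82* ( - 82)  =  -2^2*5^1*11^1*41^2 = -369820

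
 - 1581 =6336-7917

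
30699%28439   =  2260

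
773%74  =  33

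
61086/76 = 803+29/38 = 803.76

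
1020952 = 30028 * 34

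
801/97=8 + 25/97 = 8.26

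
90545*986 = 89277370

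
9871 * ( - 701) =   -  6919571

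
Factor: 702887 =702887^1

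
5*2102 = 10510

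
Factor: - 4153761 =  - 3^4*19^1*2699^1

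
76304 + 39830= 116134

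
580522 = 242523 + 337999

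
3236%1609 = 18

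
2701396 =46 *58726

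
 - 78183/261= -300 + 13/29 = - 299.55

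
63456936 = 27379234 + 36077702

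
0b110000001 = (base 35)b0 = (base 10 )385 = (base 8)601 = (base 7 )1060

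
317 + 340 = 657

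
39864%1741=1562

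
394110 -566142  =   - 172032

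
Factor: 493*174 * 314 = 26935548 = 2^2 *3^1*17^1*29^2*157^1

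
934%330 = 274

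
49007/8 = 49007/8 = 6125.88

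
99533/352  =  99533/352=282.76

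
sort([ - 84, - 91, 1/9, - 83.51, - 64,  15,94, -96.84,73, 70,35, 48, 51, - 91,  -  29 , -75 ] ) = [ - 96.84 , - 91, - 91,  -  84, -83.51,  -  75,-64, - 29, 1/9,  15,35,48,51,70,73, 94 ]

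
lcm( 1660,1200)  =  99600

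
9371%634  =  495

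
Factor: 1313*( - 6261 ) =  - 8220693 = -3^1*  13^1*101^1*2087^1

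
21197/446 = 21197/446= 47.53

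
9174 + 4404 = 13578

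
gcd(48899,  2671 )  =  1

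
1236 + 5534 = 6770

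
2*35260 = 70520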